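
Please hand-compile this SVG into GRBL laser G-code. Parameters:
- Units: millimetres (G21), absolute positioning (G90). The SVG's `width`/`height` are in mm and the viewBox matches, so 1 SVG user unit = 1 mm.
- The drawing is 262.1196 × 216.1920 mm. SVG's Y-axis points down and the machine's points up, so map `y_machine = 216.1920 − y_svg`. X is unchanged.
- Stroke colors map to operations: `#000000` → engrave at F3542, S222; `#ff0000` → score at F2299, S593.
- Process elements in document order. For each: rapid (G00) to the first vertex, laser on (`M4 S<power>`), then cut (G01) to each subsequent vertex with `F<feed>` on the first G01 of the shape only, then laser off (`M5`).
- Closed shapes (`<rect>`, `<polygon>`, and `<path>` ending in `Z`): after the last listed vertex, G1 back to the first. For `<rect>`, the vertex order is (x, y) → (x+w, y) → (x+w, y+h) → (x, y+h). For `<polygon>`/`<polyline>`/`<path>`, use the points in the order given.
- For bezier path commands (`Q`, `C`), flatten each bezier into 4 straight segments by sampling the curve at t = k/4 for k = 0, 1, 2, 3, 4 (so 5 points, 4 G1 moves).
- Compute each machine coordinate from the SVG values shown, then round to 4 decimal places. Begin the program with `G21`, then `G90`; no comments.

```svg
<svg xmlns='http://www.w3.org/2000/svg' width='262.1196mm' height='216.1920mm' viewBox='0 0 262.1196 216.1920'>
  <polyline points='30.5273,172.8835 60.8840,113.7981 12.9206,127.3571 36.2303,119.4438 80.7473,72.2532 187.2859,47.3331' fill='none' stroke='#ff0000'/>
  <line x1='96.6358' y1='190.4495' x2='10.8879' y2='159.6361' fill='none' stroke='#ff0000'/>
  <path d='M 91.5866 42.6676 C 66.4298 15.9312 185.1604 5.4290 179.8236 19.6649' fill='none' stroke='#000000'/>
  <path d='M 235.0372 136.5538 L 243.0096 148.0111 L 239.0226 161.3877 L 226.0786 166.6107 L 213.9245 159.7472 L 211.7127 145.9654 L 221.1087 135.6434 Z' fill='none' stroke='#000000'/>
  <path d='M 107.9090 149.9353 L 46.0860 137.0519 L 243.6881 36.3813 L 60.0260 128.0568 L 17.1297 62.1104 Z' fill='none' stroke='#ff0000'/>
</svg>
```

1 u = 1 mm; y_m = 216.1920 − y.

[1] `<polyline>` open polyline, #ff0000→score S593 F2299: (30.5273,43.3085) → (60.8840,102.3939) → (12.9206,88.8349) → (36.2303,96.7482) → (80.7473,143.9388) → (187.2859,168.8589)

[2] `<line>` line segment, #ff0000→score S593 F2299: (96.6358,25.7425) → (10.8879,56.5559)

[3] `<path>` cubic bezier, #000000→engrave S222 F3542: (91.5866,173.5244) → (95.5111,190.3999) → (128.2726,200.3904) → (164.7504,202.6985) → (179.8236,196.5271)

[4] `<path>` regular polygon, #000000→engrave S222 F3542: (235.0372,79.6382) → (243.0096,68.1809) → (239.0226,54.8043) → (226.0786,49.5813) → (213.9245,56.4448) → (211.7127,70.2266) → (221.1087,80.5486) → (235.0372,79.6382) (closed)

[5] `<path>` closed polygon, #ff0000→score S593 F2299: (107.9090,66.2567) → (46.0860,79.1401) → (243.6881,179.8107) → (60.0260,88.1352) → (17.1297,154.0816) → (107.9090,66.2567) (closed)

G21
G90
G00 X30.5273 Y43.3085
M4 S593
G01 X60.8840 Y102.3939 F2299
G01 X12.9206 Y88.8349
G01 X36.2303 Y96.7482
G01 X80.7473 Y143.9388
G01 X187.2859 Y168.8589
M5
G00 X96.6358 Y25.7425
M4 S593
G01 X10.8879 Y56.5559 F2299
M5
G00 X91.5866 Y173.5244
M4 S222
G01 X95.5111 Y190.3999 F3542
G01 X128.2726 Y200.3904
G01 X164.7504 Y202.6985
G01 X179.8236 Y196.5271
M5
G00 X235.0372 Y79.6382
M4 S222
G01 X243.0096 Y68.1809 F3542
G01 X239.0226 Y54.8043
G01 X226.0786 Y49.5813
G01 X213.9245 Y56.4448
G01 X211.7127 Y70.2266
G01 X221.1087 Y80.5486
G01 X235.0372 Y79.6382
M5
G00 X107.9090 Y66.2567
M4 S593
G01 X46.0860 Y79.1401 F2299
G01 X243.6881 Y179.8107
G01 X60.0260 Y88.1352
G01 X17.1297 Y154.0816
G01 X107.9090 Y66.2567
M5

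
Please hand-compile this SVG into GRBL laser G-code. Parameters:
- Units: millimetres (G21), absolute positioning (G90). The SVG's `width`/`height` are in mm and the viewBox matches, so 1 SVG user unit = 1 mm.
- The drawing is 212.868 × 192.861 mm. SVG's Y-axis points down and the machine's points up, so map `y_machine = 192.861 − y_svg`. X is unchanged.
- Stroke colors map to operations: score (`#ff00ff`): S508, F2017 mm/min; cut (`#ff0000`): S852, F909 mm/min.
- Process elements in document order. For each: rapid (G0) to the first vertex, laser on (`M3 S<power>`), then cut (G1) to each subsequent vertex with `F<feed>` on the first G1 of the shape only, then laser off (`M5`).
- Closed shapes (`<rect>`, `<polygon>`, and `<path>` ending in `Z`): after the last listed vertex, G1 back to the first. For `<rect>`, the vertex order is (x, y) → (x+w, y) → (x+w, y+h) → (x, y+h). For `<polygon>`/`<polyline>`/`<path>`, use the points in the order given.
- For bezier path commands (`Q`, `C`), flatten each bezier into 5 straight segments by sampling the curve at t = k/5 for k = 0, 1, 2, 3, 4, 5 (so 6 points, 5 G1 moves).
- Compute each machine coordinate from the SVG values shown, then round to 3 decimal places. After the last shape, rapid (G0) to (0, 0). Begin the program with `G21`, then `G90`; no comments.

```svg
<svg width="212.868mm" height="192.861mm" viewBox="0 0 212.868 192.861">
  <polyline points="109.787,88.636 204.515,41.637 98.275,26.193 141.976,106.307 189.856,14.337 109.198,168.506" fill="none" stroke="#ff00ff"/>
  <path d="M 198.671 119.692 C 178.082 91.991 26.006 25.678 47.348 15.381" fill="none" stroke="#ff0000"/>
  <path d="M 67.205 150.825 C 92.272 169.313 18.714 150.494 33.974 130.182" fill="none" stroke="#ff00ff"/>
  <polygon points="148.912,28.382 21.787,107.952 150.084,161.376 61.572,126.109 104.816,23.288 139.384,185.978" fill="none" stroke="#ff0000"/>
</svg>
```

G21
G90
G0 X109.787 Y104.225
M3 S508
G1 X204.515 Y151.224 F2017
G1 X98.275 Y166.668
G1 X141.976 Y86.554
G1 X189.856 Y178.524
G1 X109.198 Y24.355
M5
G0 X198.671 Y73.169
M3 S852
G1 X172.978 Y93.666 F909
G1 X130.364 Y118.888
G1 X85.464 Y144.292
G1 X52.914 Y165.337
G1 X47.348 Y177.480
M5
G0 X67.205 Y42.036
M3 S508
G1 X71.910 Y35.134 F2017
G1 X61.942 Y35.466
G1 X46.298 Y41.313
G1 X33.977 Y50.957
G1 X33.974 Y62.679
M5
G0 X148.912 Y164.479
M3 S852
G1 X21.787 Y84.909 F909
G1 X150.084 Y31.485
G1 X61.572 Y66.752
G1 X104.816 Y169.573
G1 X139.384 Y6.883
G1 X148.912 Y164.479
M5
G0 X0.000 Y0.000

1 u = 1 mm; y_m = 192.861 − y.

[1] `<polyline>` open polyline, #ff00ff→score S508 F2017: (109.787,104.225) → (204.515,151.224) → (98.275,166.668) → (141.976,86.554) → (189.856,178.524) → (109.198,24.355)

[2] `<path>` cubic bezier, #ff0000→cut S852 F909: (198.671,73.169) → (172.978,93.666) → (130.364,118.888) → (85.464,144.292) → (52.914,165.337) → (47.348,177.480)

[3] `<path>` cubic bezier, #ff00ff→score S508 F2017: (67.205,42.036) → (71.910,35.134) → (61.942,35.466) → (46.298,41.313) → (33.977,50.957) → (33.974,62.679)

[4] `<polygon>` closed polygon, #ff0000→cut S852 F909: (148.912,164.479) → (21.787,84.909) → (150.084,31.485) → (61.572,66.752) → (104.816,169.573) → (139.384,6.883) → (148.912,164.479) (closed)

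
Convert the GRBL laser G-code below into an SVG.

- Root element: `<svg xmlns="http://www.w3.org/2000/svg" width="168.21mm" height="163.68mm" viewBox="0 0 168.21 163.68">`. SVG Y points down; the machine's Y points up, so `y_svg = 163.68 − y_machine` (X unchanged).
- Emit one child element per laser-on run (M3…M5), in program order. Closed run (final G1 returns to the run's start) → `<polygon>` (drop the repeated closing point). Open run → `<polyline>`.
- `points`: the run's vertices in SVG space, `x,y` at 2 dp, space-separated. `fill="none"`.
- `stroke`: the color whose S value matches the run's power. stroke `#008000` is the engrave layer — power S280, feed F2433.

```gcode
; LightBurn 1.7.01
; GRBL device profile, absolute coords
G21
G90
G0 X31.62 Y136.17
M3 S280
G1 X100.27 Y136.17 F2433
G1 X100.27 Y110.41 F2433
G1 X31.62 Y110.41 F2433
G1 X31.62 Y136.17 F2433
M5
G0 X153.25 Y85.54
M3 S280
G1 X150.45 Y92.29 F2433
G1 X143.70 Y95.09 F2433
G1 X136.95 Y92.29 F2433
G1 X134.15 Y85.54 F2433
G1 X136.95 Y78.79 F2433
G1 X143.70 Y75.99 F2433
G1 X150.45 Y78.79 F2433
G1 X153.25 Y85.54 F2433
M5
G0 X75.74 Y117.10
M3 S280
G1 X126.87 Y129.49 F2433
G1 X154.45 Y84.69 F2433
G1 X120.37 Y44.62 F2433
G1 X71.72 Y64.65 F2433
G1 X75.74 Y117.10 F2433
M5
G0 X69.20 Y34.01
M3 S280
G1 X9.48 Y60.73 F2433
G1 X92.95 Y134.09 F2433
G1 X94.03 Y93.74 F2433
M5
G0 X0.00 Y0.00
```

y_svg = 163.68 − y_m. Every run uses S280, so all elements get stroke `#008000` (engrave).

[1] closed run; points: 31.62,27.51 100.27,27.51 100.27,53.27 31.62,53.27

[2] closed run; points: 153.25,78.14 150.45,71.39 143.70,68.59 136.95,71.39 134.15,78.14 136.95,84.89 143.70,87.69 150.45,84.89

[3] closed run; points: 75.74,46.58 126.87,34.19 154.45,78.99 120.37,119.06 71.72,99.03

[4] open run; points: 69.20,129.67 9.48,102.95 92.95,29.59 94.03,69.94

<svg xmlns="http://www.w3.org/2000/svg" width="168.21mm" height="163.68mm" viewBox="0 0 168.21 163.68">
  <polygon points="31.62,27.51 100.27,27.51 100.27,53.27 31.62,53.27" fill="none" stroke="#008000"/>
  <polygon points="153.25,78.14 150.45,71.39 143.70,68.59 136.95,71.39 134.15,78.14 136.95,84.89 143.70,87.69 150.45,84.89" fill="none" stroke="#008000"/>
  <polygon points="75.74,46.58 126.87,34.19 154.45,78.99 120.37,119.06 71.72,99.03" fill="none" stroke="#008000"/>
  <polyline points="69.20,129.67 9.48,102.95 92.95,29.59 94.03,69.94" fill="none" stroke="#008000"/>
</svg>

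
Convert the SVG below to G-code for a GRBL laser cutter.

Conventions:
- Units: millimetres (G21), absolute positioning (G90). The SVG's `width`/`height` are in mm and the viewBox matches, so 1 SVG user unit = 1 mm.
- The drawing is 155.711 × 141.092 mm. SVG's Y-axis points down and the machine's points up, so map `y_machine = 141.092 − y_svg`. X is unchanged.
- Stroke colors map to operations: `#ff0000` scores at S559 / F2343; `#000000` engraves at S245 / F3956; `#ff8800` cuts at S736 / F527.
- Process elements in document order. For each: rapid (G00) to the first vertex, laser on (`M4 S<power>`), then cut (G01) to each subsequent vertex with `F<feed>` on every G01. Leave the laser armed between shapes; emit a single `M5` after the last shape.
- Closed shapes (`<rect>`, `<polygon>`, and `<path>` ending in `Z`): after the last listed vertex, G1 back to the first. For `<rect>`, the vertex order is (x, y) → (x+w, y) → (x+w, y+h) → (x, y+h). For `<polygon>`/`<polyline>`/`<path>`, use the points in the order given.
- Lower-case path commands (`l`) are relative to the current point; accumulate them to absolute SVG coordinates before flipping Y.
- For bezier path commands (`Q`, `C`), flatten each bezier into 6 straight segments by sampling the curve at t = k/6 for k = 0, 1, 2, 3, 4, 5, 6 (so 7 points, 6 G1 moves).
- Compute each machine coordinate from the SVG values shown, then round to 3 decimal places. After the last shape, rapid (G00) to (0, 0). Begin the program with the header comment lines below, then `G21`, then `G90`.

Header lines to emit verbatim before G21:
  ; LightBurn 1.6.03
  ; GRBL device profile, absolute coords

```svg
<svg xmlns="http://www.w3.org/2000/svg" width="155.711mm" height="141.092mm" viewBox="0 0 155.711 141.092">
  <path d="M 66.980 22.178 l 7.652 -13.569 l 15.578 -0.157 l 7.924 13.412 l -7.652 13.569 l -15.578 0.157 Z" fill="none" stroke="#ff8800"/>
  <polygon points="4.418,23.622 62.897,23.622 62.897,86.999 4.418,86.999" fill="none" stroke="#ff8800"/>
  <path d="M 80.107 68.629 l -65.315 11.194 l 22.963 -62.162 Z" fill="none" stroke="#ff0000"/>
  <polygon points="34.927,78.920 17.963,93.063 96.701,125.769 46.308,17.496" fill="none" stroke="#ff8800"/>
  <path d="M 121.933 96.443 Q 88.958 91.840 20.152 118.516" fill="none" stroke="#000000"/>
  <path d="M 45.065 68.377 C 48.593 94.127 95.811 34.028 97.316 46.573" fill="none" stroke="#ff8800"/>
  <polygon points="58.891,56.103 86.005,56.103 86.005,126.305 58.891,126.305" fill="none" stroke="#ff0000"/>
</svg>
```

1 u = 1 mm; y_m = 141.092 − y.

[1] `<path>` regular polygon, #ff8800→cut S736 F527: (66.980,118.914) → (74.632,132.483) → (90.210,132.640) → (98.134,119.228) → (90.482,105.659) → (74.904,105.502) → (66.980,118.914) (closed)

[2] `<polygon>` rectangle, #ff8800→cut S736 F527: (4.418,117.470) → (62.897,117.470) → (62.897,54.093) → (4.418,54.093) → (4.418,117.470) (closed)

[3] `<path>` regular polygon, #ff0000→score S559 F2343: (80.107,72.463) → (14.792,61.269) → (37.755,123.431) → (80.107,72.463) (closed)

[4] `<polygon>` closed polygon, #ff8800→cut S736 F527: (34.927,62.172) → (17.963,48.029) → (96.701,15.323) → (46.308,123.596) → (34.927,62.172) (closed)

[5] `<path>` quadratic bezier, #000000→engrave S245 F3956: (121.933,44.649) → (109.946,45.314) → (95.968,44.242) → (80.000,41.432) → (62.041,36.885) → (42.092,30.599) → (20.152,22.576)

[6] `<path>` cubic bezier, #ff8800→cut S736 F527: (45.065,72.715) → (50.056,66.260) → (59.845,69.711) → (71.949,78.665) → (83.885,88.719) → (93.168,95.472) → (97.316,94.519)

[7] `<polygon>` rectangle, #ff0000→score S559 F2343: (58.891,84.989) → (86.005,84.989) → (86.005,14.787) → (58.891,14.787) → (58.891,84.989) (closed)

; LightBurn 1.6.03
; GRBL device profile, absolute coords
G21
G90
G00 X66.980 Y118.914
M4 S736
G01 X74.632 Y132.483 F527
G01 X90.210 Y132.640 F527
G01 X98.134 Y119.228 F527
G01 X90.482 Y105.659 F527
G01 X74.904 Y105.502 F527
G01 X66.980 Y118.914 F527
G00 X4.418 Y117.470
M4 S736
G01 X62.897 Y117.470 F527
G01 X62.897 Y54.093 F527
G01 X4.418 Y54.093 F527
G01 X4.418 Y117.470 F527
G00 X80.107 Y72.463
M4 S559
G01 X14.792 Y61.269 F2343
G01 X37.755 Y123.431 F2343
G01 X80.107 Y72.463 F2343
G00 X34.927 Y62.172
M4 S736
G01 X17.963 Y48.029 F527
G01 X96.701 Y15.323 F527
G01 X46.308 Y123.596 F527
G01 X34.927 Y62.172 F527
G00 X121.933 Y44.649
M4 S245
G01 X109.946 Y45.314 F3956
G01 X95.968 Y44.242 F3956
G01 X80.000 Y41.432 F3956
G01 X62.041 Y36.885 F3956
G01 X42.092 Y30.599 F3956
G01 X20.152 Y22.576 F3956
G00 X45.065 Y72.715
M4 S736
G01 X50.056 Y66.260 F527
G01 X59.845 Y69.711 F527
G01 X71.949 Y78.665 F527
G01 X83.885 Y88.719 F527
G01 X93.168 Y95.472 F527
G01 X97.316 Y94.519 F527
G00 X58.891 Y84.989
M4 S559
G01 X86.005 Y84.989 F2343
G01 X86.005 Y14.787 F2343
G01 X58.891 Y14.787 F2343
G01 X58.891 Y84.989 F2343
M5
G00 X0.000 Y0.000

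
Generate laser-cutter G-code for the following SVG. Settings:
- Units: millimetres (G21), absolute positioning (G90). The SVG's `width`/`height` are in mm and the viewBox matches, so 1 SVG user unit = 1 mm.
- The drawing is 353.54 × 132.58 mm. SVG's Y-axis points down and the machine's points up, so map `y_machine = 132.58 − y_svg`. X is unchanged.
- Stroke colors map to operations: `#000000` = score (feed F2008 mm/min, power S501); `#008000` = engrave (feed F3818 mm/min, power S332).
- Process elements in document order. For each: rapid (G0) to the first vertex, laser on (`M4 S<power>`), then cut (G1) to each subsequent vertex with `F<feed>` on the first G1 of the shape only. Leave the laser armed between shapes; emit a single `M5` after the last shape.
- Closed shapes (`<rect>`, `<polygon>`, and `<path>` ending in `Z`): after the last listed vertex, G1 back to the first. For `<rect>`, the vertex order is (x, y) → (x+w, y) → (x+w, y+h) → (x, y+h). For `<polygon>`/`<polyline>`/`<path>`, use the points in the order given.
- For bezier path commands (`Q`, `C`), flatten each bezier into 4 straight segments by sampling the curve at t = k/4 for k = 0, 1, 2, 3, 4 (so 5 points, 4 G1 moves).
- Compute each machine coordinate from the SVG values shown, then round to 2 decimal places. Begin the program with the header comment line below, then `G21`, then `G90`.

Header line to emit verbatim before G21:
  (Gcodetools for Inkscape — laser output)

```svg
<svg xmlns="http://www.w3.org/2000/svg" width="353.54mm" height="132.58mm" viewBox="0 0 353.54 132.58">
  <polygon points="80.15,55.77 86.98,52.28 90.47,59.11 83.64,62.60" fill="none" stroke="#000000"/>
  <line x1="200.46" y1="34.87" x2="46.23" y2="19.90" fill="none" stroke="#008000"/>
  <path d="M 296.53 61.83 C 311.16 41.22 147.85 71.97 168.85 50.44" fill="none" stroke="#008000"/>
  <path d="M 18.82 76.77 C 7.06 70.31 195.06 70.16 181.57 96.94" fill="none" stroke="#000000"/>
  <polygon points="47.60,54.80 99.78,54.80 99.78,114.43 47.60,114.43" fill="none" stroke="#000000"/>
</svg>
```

(Gcodetools for Inkscape — laser output)
G21
G90
G0 X80.15 Y76.81
M4 S501
G1 X86.98 Y80.30 F2008
G1 X90.47 Y73.47
G1 X83.64 Y69.98
G1 X80.15 Y76.81
G0 X200.46 Y97.71
M4 S332
G1 X46.23 Y112.68 F3818
G0 X296.53 Y70.75
M4 S332
G1 X279.80 Y78.20 F3818
G1 X230.30 Y76.10
G1 X182.00 Y74.18
G1 X168.85 Y82.14
G0 X18.82 Y55.81
M4 S501
G1 X41.19 Y59.15 F2008
G1 X100.84 Y58.19
G1 X160.18 Y51.00
G1 X181.57 Y35.64
G0 X47.60 Y77.78
M4 S501
G1 X99.78 Y77.78 F2008
G1 X99.78 Y18.15
G1 X47.60 Y18.15
G1 X47.60 Y77.78
M5

viewBox `0 0 353.54 132.58` with mm width/height → 1 unit = 1 mm. Flip: y_m = 132.58 − y_svg.

**Shape 1** — `<polygon>` regular polygon, stroke `#000000` → score (S501, F2008). Machine vertices: (80.15,76.81) → (86.98,80.30) → (90.47,73.47) → (83.64,69.98) → (80.15,76.81). Closed: final G1 returns to the first vertex.

**Shape 2** — `<line>` line segment, stroke `#008000` → engrave (S332, F3818). Machine vertices: (200.46,97.71) → (46.23,112.68). Open path.

**Shape 3** — `<path>` cubic bezier, stroke `#008000` → engrave (S332, F3818). Control points (SVG): P0=(296.53,61.83), P1=(311.16,41.22), P2=(147.85,71.97), P3=(168.85,50.44); sampled at t=k/4. Machine vertices: (296.53,70.75) → (279.80,78.20) → (230.30,76.10) → (182.00,74.18) → (168.85,82.14). Open path.

**Shape 4** — `<path>` cubic bezier, stroke `#000000` → score (S501, F2008). Control points (SVG): P0=(18.82,76.77), P1=(7.06,70.31), P2=(195.06,70.16), P3=(181.57,96.94); sampled at t=k/4. Machine vertices: (18.82,55.81) → (41.19,59.15) → (100.84,58.19) → (160.18,51.00) → (181.57,35.64). Open path.

**Shape 5** — `<polygon>` rectangle, stroke `#000000` → score (S501, F2008). Machine vertices: (47.60,77.78) → (99.78,77.78) → (99.78,18.15) → (47.60,18.15) → (47.60,77.78). Closed: final G1 returns to the first vertex.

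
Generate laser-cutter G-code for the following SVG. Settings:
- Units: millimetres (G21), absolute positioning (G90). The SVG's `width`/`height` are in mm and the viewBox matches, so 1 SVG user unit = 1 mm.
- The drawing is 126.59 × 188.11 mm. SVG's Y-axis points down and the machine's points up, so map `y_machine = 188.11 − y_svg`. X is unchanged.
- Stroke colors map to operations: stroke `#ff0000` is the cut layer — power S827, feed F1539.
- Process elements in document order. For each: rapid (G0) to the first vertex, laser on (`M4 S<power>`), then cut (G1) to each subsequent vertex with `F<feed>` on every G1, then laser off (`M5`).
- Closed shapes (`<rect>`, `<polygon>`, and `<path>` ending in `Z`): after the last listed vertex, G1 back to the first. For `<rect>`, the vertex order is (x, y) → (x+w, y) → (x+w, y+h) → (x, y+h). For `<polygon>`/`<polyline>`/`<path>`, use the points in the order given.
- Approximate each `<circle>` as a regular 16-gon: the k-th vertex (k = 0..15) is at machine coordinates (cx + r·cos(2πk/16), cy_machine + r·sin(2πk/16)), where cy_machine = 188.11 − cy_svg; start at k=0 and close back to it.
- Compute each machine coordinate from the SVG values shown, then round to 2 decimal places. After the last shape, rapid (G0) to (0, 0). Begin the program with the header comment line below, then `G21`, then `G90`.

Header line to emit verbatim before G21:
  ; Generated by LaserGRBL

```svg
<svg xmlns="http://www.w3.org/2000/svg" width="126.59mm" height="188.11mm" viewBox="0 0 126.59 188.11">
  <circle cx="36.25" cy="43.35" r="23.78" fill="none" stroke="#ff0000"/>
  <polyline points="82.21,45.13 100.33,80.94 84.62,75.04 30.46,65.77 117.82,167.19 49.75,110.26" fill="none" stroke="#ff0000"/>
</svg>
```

; Generated by LaserGRBL
G21
G90
G0 X60.03 Y144.76
M4 S827
G1 X58.22 Y153.86 F1539
G1 X53.06 Y161.57 F1539
G1 X45.35 Y166.73 F1539
G1 X36.25 Y168.54 F1539
G1 X27.15 Y166.73 F1539
G1 X19.44 Y161.57 F1539
G1 X14.28 Y153.86 F1539
G1 X12.47 Y144.76 F1539
G1 X14.28 Y135.66 F1539
G1 X19.44 Y127.95 F1539
G1 X27.15 Y122.79 F1539
G1 X36.25 Y120.98 F1539
G1 X45.35 Y122.79 F1539
G1 X53.06 Y127.95 F1539
G1 X58.22 Y135.66 F1539
G1 X60.03 Y144.76 F1539
M5
G0 X82.21 Y142.98
M4 S827
G1 X100.33 Y107.17 F1539
G1 X84.62 Y113.07 F1539
G1 X30.46 Y122.34 F1539
G1 X117.82 Y20.92 F1539
G1 X49.75 Y77.85 F1539
M5
G0 X0.00 Y0.00

Since the viewBox matches the mm dimensions, user units are millimetres directly. The only transform is the Y-flip y_m = 188.11 − y_svg.

Shape 1 is a circle drawn with `<circle>`. Its stroke #ff0000 means cut at S827, F1539. After flipping Y the toolpath is (60.03,144.76) → (58.22,153.86) → (53.06,161.57) → (45.35,166.73) → (36.25,168.54) → (27.15,166.73) → (19.44,161.57) → (14.28,153.86) → (12.47,144.76) → (14.28,135.66) → (19.44,127.95) → (27.15,122.79) → (36.25,120.98) → (45.35,122.79) → (53.06,127.95) → (58.22,135.66) → (60.03,144.76), returning to the start.

Shape 2 is a open polyline drawn with `<polyline>`. Its stroke #ff0000 means cut at S827, F1539. After flipping Y the toolpath is (82.21,142.98) → (100.33,107.17) → (84.62,113.07) → (30.46,122.34) → (117.82,20.92) → (49.75,77.85).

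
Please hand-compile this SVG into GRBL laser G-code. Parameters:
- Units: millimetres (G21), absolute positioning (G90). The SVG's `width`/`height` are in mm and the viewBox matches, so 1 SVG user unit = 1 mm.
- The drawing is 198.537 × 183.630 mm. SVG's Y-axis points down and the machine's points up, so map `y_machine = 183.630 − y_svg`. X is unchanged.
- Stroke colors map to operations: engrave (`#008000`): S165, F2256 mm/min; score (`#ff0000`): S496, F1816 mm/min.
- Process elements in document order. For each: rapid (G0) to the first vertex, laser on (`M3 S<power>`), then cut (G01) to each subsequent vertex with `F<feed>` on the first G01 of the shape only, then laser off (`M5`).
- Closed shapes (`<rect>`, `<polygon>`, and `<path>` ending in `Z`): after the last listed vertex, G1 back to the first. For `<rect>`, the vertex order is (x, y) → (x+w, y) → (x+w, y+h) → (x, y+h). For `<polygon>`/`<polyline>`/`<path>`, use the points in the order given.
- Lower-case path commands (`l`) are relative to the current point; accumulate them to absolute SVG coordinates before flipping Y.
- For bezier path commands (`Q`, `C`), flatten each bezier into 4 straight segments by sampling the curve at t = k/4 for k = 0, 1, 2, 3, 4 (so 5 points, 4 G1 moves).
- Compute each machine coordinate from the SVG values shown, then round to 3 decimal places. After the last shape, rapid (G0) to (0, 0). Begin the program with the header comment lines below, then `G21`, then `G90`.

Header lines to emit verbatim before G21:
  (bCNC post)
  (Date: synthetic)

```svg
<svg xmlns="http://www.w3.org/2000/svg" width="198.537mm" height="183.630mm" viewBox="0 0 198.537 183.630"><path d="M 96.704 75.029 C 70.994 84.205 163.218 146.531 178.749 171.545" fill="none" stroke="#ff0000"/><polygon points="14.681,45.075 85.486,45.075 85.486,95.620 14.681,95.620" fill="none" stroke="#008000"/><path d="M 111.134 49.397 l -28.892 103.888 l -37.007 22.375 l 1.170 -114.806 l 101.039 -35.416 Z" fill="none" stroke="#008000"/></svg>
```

1 u = 1 mm; y_m = 183.630 − y.

[1] `<path>` cubic bezier, #ff0000→score S496 F1816: (96.704,108.601) → (96.493,93.167) → (122.261,66.282) → (155.762,36.428) → (178.749,12.085)

[2] `<polygon>` rectangle, #008000→engrave S165 F2256: (14.681,138.555) → (85.486,138.555) → (85.486,88.010) → (14.681,88.010) → (14.681,138.555) (closed)

[3] `<path>` closed polygon, #008000→engrave S165 F2256: (111.134,134.233) → (82.242,30.345) → (45.235,7.970) → (46.405,122.776) → (147.444,158.192) → (111.134,134.233) (closed)

(bCNC post)
(Date: synthetic)
G21
G90
G0 X96.704 Y108.601
M3 S496
G01 X96.493 Y93.167 F1816
G01 X122.261 Y66.282
G01 X155.762 Y36.428
G01 X178.749 Y12.085
M5
G0 X14.681 Y138.555
M3 S165
G01 X85.486 Y138.555 F2256
G01 X85.486 Y88.010
G01 X14.681 Y88.010
G01 X14.681 Y138.555
M5
G0 X111.134 Y134.233
M3 S165
G01 X82.242 Y30.345 F2256
G01 X45.235 Y7.970
G01 X46.405 Y122.776
G01 X147.444 Y158.192
G01 X111.134 Y134.233
M5
G0 X0.000 Y0.000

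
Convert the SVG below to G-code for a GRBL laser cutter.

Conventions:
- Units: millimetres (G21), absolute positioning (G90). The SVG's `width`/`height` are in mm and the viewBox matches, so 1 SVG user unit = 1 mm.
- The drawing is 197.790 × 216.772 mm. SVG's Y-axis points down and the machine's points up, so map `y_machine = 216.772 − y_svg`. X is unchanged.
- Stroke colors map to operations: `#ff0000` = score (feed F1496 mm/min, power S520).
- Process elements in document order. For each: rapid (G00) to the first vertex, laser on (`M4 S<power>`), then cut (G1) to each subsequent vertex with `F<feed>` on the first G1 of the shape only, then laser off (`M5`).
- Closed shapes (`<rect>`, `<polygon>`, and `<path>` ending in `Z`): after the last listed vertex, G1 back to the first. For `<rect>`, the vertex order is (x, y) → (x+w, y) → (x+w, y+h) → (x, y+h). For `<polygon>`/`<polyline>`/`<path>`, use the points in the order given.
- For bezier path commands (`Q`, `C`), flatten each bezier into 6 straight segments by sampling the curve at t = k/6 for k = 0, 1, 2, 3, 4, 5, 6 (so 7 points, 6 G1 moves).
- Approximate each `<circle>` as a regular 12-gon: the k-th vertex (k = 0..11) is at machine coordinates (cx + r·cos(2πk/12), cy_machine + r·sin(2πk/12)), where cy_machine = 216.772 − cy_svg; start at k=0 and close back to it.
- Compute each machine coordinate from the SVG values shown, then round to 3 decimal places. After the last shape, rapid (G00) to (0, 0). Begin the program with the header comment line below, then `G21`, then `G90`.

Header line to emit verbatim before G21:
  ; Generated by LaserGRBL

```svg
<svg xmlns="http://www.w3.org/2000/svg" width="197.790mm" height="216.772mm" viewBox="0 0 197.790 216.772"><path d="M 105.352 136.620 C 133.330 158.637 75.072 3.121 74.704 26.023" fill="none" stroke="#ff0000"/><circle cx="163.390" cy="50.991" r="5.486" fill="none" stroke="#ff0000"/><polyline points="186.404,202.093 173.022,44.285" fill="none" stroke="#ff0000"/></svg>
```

viewBox `0 0 197.790 216.772` with mm width/height → 1 unit = 1 mm. Flip: y_m = 216.772 − y_svg.

**Shape 1** — `<path>` cubic bezier, stroke `#ff0000` → score (S520, F1496). Control points (SVG): P0=(105.352,136.620), P1=(133.330,158.637), P2=(75.072,3.121), P3=(74.704,26.023); sampled at t=k/6. Machine vertices: (105.352,80.152) → (112.822,82.290) → (109.923,104.129) → (100.658,135.782) → (89.031,167.362) → (79.045,188.980) → (74.704,190.749). Open path.

**Shape 2** — `<circle>` circle, stroke `#ff0000` → score (S520, F1496). Machine vertices: (168.876,165.781) → (168.141,168.524) → (166.133,170.532) → (163.390,171.267) → (160.647,170.532) → (158.639,168.524) → (157.904,165.781) → (158.639,163.038) → (160.647,161.030) → (163.390,160.295) → (166.133,161.030) → (168.141,163.038) → (168.876,165.781). Closed: final G1 returns to the first vertex.

**Shape 3** — `<polyline>` line segment, stroke `#ff0000` → score (S520, F1496). Machine vertices: (186.404,14.679) → (173.022,172.487). Open path.

; Generated by LaserGRBL
G21
G90
G00 X105.352 Y80.152
M4 S520
G1 X112.822 Y82.290 F1496
G1 X109.923 Y104.129
G1 X100.658 Y135.782
G1 X89.031 Y167.362
G1 X79.045 Y188.980
G1 X74.704 Y190.749
M5
G00 X168.876 Y165.781
M4 S520
G1 X168.141 Y168.524 F1496
G1 X166.133 Y170.532
G1 X163.390 Y171.267
G1 X160.647 Y170.532
G1 X158.639 Y168.524
G1 X157.904 Y165.781
G1 X158.639 Y163.038
G1 X160.647 Y161.030
G1 X163.390 Y160.295
G1 X166.133 Y161.030
G1 X168.141 Y163.038
G1 X168.876 Y165.781
M5
G00 X186.404 Y14.679
M4 S520
G1 X173.022 Y172.487 F1496
M5
G00 X0.000 Y0.000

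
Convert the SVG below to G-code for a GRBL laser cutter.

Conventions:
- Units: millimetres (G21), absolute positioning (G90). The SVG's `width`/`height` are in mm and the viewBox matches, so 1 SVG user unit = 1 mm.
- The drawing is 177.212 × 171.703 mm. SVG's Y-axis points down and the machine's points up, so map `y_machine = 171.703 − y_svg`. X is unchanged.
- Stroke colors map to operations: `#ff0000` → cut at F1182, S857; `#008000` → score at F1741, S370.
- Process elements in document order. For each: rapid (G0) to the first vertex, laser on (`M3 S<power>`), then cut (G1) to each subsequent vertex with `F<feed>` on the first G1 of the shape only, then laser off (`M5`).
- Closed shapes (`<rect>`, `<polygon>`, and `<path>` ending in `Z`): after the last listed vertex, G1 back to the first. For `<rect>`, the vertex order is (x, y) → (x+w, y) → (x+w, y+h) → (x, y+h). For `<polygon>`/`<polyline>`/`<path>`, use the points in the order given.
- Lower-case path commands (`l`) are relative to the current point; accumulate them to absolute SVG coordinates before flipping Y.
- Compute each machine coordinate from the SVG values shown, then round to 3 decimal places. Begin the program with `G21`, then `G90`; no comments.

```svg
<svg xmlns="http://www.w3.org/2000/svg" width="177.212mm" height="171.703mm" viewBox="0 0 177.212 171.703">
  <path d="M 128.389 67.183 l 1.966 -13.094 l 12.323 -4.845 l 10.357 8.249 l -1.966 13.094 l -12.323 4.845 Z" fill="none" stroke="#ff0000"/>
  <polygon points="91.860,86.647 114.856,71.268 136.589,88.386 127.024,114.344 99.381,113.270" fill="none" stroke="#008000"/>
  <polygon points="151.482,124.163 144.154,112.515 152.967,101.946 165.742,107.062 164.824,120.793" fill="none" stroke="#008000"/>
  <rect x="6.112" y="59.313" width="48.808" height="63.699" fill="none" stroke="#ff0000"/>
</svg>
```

G21
G90
G0 X128.389 Y104.520
M3 S857
G1 X130.355 Y117.614 F1182
G1 X142.678 Y122.459
G1 X153.035 Y114.210
G1 X151.069 Y101.116
G1 X138.746 Y96.271
G1 X128.389 Y104.520
M5
G0 X91.860 Y85.056
M3 S370
G1 X114.856 Y100.435 F1741
G1 X136.589 Y83.317
G1 X127.024 Y57.359
G1 X99.381 Y58.433
G1 X91.860 Y85.056
M5
G0 X151.482 Y47.540
M3 S370
G1 X144.154 Y59.188 F1741
G1 X152.967 Y69.757
G1 X165.742 Y64.641
G1 X164.824 Y50.910
G1 X151.482 Y47.540
M5
G0 X6.112 Y112.390
M3 S857
G1 X54.920 Y112.390 F1182
G1 X54.920 Y48.691
G1 X6.112 Y48.691
G1 X6.112 Y112.390
M5

1 u = 1 mm; y_m = 171.703 − y.

[1] `<path>` regular polygon, #ff0000→cut S857 F1182: (128.389,104.520) → (130.355,117.614) → (142.678,122.459) → (153.035,114.210) → (151.069,101.116) → (138.746,96.271) → (128.389,104.520) (closed)

[2] `<polygon>` regular polygon, #008000→score S370 F1741: (91.860,85.056) → (114.856,100.435) → (136.589,83.317) → (127.024,57.359) → (99.381,58.433) → (91.860,85.056) (closed)

[3] `<polygon>` regular polygon, #008000→score S370 F1741: (151.482,47.540) → (144.154,59.188) → (152.967,69.757) → (165.742,64.641) → (164.824,50.910) → (151.482,47.540) (closed)

[4] `<rect>` rectangle, #ff0000→cut S857 F1182: (6.112,112.390) → (54.920,112.390) → (54.920,48.691) → (6.112,48.691) → (6.112,112.390) (closed)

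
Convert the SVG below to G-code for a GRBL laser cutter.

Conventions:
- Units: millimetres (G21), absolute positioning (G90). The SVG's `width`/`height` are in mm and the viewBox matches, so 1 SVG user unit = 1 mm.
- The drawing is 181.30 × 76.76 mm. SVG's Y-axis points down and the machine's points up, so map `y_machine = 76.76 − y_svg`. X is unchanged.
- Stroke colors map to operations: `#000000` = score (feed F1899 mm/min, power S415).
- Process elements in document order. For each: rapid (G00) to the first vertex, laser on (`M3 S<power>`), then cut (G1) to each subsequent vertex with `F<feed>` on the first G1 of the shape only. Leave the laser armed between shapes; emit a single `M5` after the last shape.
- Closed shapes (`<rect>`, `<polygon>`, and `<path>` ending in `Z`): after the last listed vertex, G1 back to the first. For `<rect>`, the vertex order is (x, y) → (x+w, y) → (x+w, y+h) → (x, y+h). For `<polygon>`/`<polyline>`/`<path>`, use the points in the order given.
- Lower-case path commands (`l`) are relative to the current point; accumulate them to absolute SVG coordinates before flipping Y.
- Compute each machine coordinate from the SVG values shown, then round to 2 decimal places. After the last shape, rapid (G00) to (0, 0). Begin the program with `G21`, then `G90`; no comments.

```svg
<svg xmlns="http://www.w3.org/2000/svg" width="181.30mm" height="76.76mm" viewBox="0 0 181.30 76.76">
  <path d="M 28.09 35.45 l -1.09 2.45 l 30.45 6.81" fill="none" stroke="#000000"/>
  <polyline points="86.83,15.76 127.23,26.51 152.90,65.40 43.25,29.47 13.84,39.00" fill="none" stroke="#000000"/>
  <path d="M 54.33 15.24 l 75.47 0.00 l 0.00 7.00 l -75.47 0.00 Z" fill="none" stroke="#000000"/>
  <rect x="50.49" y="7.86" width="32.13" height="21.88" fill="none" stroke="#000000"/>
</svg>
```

G21
G90
G00 X28.09 Y41.31
M3 S415
G1 X27.00 Y38.86 F1899
G1 X57.45 Y32.05
G00 X86.83 Y61.00
M3 S415
G1 X127.23 Y50.25 F1899
G1 X152.90 Y11.36
G1 X43.25 Y47.29
G1 X13.84 Y37.76
G00 X54.33 Y61.52
M3 S415
G1 X129.80 Y61.52 F1899
G1 X129.80 Y54.52
G1 X54.33 Y54.52
G1 X54.33 Y61.52
G00 X50.49 Y68.90
M3 S415
G1 X82.62 Y68.90 F1899
G1 X82.62 Y47.02
G1 X50.49 Y47.02
G1 X50.49 Y68.90
M5
G00 X0.00 Y0.00

Since the viewBox matches the mm dimensions, user units are millimetres directly. The only transform is the Y-flip y_m = 76.76 − y_svg.

Shape 1 is a open polyline drawn with `<path>`. Its stroke #000000 means score at S415, F1899. After flipping Y the toolpath is (28.09,41.31) → (27.00,38.86) → (57.45,32.05).

Shape 2 is a open polyline drawn with `<polyline>`. Its stroke #000000 means score at S415, F1899. After flipping Y the toolpath is (86.83,61.00) → (127.23,50.25) → (152.90,11.36) → (43.25,47.29) → (13.84,37.76).

Shape 3 is a rectangle drawn with `<path>`. Its stroke #000000 means score at S415, F1899. After flipping Y the toolpath is (54.33,61.52) → (129.80,61.52) → (129.80,54.52) → (54.33,54.52) → (54.33,61.52), returning to the start.

Shape 4 is a rectangle drawn with `<rect>`. Its stroke #000000 means score at S415, F1899. After flipping Y the toolpath is (50.49,68.90) → (82.62,68.90) → (82.62,47.02) → (50.49,47.02) → (50.49,68.90), returning to the start.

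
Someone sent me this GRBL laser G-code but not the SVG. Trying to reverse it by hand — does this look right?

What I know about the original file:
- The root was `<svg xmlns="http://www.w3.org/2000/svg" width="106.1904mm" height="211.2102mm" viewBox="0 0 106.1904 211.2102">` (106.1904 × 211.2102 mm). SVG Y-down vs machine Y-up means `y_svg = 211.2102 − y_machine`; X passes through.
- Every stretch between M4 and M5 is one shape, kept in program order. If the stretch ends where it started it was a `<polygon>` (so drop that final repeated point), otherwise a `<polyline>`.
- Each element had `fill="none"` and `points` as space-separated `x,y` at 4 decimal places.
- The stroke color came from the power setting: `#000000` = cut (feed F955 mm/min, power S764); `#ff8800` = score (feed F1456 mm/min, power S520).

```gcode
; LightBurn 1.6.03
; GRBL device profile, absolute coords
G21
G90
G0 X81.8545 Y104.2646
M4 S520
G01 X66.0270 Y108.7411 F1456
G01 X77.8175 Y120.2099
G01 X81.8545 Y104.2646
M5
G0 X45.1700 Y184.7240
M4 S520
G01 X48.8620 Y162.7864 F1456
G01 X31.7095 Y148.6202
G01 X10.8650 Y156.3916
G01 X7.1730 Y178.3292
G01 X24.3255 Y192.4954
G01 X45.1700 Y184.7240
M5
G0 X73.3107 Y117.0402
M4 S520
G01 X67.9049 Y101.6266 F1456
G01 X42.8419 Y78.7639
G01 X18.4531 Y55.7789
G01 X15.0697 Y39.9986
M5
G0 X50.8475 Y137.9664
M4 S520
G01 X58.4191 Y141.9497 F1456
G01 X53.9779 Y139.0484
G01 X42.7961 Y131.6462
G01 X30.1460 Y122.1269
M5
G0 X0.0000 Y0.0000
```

<svg xmlns="http://www.w3.org/2000/svg" width="106.1904mm" height="211.2102mm" viewBox="0 0 106.1904 211.2102">
  <polygon points="81.8545,106.9456 66.0270,102.4691 77.8175,91.0003" fill="none" stroke="#ff8800"/>
  <polygon points="45.1700,26.4862 48.8620,48.4238 31.7095,62.5900 10.8650,54.8186 7.1730,32.8810 24.3255,18.7148" fill="none" stroke="#ff8800"/>
  <polyline points="73.3107,94.1700 67.9049,109.5836 42.8419,132.4463 18.4531,155.4313 15.0697,171.2116" fill="none" stroke="#ff8800"/>
  <polyline points="50.8475,73.2438 58.4191,69.2605 53.9779,72.1618 42.7961,79.5640 30.1460,89.0833" fill="none" stroke="#ff8800"/>
</svg>

Each laser-on run becomes one SVG element. Flip Y back into SVG space with y_svg = 211.2102 − y_machine. Every run uses S520, so all elements get stroke `#ff8800` (score).

Run 1: The run returns to its start, so emit a `<polygon>` with points (Y-flipped): 81.8545,106.9456 66.0270,102.4691 77.8175,91.0003.

Run 2: The run returns to its start, so emit a `<polygon>` with points (Y-flipped): 45.1700,26.4862 48.8620,48.4238 31.7095,62.5900 10.8650,54.8186 7.1730,32.8810 24.3255,18.7148.

Run 3: The run is open, so emit a `<polyline>` with points (Y-flipped): 73.3107,94.1700 67.9049,109.5836 42.8419,132.4463 18.4531,155.4313 15.0697,171.2116.

Run 4: The run is open, so emit a `<polyline>` with points (Y-flipped): 50.8475,73.2438 58.4191,69.2605 53.9779,72.1618 42.7961,79.5640 30.1460,89.0833.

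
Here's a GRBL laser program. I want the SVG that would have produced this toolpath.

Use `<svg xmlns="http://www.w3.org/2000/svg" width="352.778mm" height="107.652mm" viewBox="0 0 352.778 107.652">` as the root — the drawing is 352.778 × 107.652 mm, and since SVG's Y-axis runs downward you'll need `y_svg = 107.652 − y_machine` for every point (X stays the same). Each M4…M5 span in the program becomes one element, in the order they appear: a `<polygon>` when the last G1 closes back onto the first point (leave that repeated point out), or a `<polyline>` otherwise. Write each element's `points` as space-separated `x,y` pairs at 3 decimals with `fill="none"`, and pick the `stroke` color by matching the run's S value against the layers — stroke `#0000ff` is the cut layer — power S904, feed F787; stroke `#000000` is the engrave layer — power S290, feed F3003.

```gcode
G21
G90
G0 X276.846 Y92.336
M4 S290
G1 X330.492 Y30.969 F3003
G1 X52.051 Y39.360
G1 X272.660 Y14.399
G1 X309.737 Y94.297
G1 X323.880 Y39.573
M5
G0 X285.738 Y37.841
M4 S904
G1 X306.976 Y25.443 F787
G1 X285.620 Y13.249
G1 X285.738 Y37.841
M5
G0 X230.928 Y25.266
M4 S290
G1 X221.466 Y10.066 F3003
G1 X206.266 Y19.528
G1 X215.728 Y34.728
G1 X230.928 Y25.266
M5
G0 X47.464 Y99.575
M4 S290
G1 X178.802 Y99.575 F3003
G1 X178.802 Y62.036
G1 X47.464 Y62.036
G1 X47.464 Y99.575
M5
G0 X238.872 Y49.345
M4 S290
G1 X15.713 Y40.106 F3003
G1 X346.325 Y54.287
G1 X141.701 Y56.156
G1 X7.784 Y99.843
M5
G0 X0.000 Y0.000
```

y_svg = 107.652 − y_m.

[1] S290→`#000000` (engrave); open run; points: 276.846,15.316 330.492,76.683 52.051,68.292 272.660,93.253 309.737,13.355 323.880,68.079

[2] S904→`#0000ff` (cut); closed run; points: 285.738,69.811 306.976,82.209 285.620,94.403

[3] S290→`#000000` (engrave); closed run; points: 230.928,82.386 221.466,97.586 206.266,88.124 215.728,72.924

[4] S290→`#000000` (engrave); closed run; points: 47.464,8.077 178.802,8.077 178.802,45.616 47.464,45.616

[5] S290→`#000000` (engrave); open run; points: 238.872,58.307 15.713,67.546 346.325,53.365 141.701,51.496 7.784,7.809

<svg xmlns="http://www.w3.org/2000/svg" width="352.778mm" height="107.652mm" viewBox="0 0 352.778 107.652">
  <polyline points="276.846,15.316 330.492,76.683 52.051,68.292 272.660,93.253 309.737,13.355 323.880,68.079" fill="none" stroke="#000000"/>
  <polygon points="285.738,69.811 306.976,82.209 285.620,94.403" fill="none" stroke="#0000ff"/>
  <polygon points="230.928,82.386 221.466,97.586 206.266,88.124 215.728,72.924" fill="none" stroke="#000000"/>
  <polygon points="47.464,8.077 178.802,8.077 178.802,45.616 47.464,45.616" fill="none" stroke="#000000"/>
  <polyline points="238.872,58.307 15.713,67.546 346.325,53.365 141.701,51.496 7.784,7.809" fill="none" stroke="#000000"/>
</svg>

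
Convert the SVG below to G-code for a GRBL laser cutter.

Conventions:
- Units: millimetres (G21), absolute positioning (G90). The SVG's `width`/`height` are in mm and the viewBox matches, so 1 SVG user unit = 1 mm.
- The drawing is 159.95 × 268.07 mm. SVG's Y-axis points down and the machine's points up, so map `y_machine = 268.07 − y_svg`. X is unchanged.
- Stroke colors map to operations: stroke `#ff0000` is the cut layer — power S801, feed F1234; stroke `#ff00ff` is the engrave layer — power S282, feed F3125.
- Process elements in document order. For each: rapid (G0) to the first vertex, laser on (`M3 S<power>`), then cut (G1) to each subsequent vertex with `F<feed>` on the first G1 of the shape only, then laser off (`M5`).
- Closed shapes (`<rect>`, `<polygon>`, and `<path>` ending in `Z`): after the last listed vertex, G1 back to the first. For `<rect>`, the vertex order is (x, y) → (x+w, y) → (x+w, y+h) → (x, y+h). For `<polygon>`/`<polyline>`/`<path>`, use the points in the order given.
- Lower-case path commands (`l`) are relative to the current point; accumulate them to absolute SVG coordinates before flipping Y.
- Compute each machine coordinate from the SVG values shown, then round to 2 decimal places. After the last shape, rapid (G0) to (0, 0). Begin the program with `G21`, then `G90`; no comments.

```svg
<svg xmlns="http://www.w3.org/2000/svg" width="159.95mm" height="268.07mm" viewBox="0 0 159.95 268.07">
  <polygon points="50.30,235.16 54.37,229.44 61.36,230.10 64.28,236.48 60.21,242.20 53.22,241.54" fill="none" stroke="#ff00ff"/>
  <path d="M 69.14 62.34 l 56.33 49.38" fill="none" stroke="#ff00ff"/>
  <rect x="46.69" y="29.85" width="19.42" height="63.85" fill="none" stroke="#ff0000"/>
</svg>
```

Since the viewBox matches the mm dimensions, user units are millimetres directly. The only transform is the Y-flip y_m = 268.07 − y_svg.

Shape 1 is a regular polygon drawn with `<polygon>`. Its stroke #ff00ff means engrave at S282, F3125. After flipping Y the toolpath is (50.30,32.91) → (54.37,38.63) → (61.36,37.97) → (64.28,31.59) → (60.21,25.87) → (53.22,26.53) → (50.30,32.91), returning to the start.

Shape 2 is a line segment drawn with `<path>`. Its stroke #ff00ff means engrave at S282, F3125. After flipping Y the toolpath is (69.14,205.73) → (125.47,156.35).

Shape 3 is a rectangle drawn with `<rect>`. Its stroke #ff0000 means cut at S801, F1234. After flipping Y the toolpath is (46.69,238.22) → (66.11,238.22) → (66.11,174.37) → (46.69,174.37) → (46.69,238.22), returning to the start.

G21
G90
G0 X50.30 Y32.91
M3 S282
G1 X54.37 Y38.63 F3125
G1 X61.36 Y37.97
G1 X64.28 Y31.59
G1 X60.21 Y25.87
G1 X53.22 Y26.53
G1 X50.30 Y32.91
M5
G0 X69.14 Y205.73
M3 S282
G1 X125.47 Y156.35 F3125
M5
G0 X46.69 Y238.22
M3 S801
G1 X66.11 Y238.22 F1234
G1 X66.11 Y174.37
G1 X46.69 Y174.37
G1 X46.69 Y238.22
M5
G0 X0.00 Y0.00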